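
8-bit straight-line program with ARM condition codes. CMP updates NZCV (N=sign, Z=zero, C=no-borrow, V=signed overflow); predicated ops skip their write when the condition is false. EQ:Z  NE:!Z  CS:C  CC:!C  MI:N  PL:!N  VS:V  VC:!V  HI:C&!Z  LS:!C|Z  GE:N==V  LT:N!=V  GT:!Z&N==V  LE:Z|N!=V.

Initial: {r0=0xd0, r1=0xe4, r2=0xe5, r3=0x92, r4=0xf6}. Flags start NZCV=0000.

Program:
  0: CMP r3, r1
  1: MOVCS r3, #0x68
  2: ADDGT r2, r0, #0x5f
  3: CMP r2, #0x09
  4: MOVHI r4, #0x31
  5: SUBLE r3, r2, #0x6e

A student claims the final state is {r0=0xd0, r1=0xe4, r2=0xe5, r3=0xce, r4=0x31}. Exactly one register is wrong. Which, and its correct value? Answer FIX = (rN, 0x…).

FIX = (r3, 0x77)

[0] flags=1000 → (cmp)
[1] flags=1000 CS?F → skip
[2] flags=1000 GT?F → skip
[3] flags=1010 → (cmp)
[4] flags=1010 HI?T → r4=0x31
[5] flags=1010 LE?T → r3=0x77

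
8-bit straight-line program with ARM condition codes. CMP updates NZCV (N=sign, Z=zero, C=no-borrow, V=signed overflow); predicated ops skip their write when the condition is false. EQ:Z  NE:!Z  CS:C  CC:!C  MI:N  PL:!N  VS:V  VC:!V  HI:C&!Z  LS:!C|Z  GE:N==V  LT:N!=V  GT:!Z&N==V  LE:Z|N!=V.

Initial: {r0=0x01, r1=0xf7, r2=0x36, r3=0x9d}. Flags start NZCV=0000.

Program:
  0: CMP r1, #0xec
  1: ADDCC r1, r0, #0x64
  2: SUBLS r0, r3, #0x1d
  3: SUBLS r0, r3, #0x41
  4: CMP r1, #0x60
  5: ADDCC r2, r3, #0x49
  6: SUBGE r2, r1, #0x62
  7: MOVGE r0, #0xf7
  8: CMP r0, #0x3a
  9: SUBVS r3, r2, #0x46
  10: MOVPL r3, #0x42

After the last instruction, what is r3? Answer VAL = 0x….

VAL = 0x9d

0: ✓ CMP  NZCV=0010
1: · ADDCC
2: · SUBLS
3: · SUBLS
4: ✓ CMP  NZCV=1010
5: · ADDCC
6: · SUBGE
7: · MOVGE
8: ✓ CMP  NZCV=1000
9: · SUBVS
10: · MOVPL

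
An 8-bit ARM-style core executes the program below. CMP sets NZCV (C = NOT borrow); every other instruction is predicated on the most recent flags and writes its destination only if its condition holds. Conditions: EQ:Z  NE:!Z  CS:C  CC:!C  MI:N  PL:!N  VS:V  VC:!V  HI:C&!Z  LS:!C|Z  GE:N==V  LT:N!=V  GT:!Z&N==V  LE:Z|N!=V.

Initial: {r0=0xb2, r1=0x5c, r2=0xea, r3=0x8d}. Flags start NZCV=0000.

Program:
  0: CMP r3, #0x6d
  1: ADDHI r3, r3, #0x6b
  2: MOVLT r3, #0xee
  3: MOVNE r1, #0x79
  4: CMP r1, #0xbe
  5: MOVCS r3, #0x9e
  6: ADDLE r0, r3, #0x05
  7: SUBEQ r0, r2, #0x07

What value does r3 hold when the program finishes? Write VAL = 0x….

[0] flags=0011 → (cmp)
[1] flags=0011 HI?T → r3=0xf8
[2] flags=0011 LT?T → r3=0xee
[3] flags=0011 NE?T → r1=0x79
[4] flags=1001 → (cmp)
[5] flags=1001 CS?F → skip
[6] flags=1001 LE?F → skip
[7] flags=1001 EQ?F → skip

VAL = 0xee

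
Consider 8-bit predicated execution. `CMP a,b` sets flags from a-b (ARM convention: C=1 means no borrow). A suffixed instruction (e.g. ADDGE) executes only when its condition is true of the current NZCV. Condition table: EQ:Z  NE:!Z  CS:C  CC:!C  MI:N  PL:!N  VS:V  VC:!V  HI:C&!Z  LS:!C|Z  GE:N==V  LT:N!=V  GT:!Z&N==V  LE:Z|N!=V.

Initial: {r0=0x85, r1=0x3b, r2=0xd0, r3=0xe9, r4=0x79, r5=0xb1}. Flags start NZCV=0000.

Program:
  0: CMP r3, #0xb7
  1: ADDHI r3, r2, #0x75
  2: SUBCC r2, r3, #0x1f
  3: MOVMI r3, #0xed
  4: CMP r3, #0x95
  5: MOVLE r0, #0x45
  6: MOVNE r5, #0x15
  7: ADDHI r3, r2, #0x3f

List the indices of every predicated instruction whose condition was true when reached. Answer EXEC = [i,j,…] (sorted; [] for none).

[0] flags=0010 → (cmp)
[1] flags=0010 HI?T → r3=0x45
[2] flags=0010 CC?F → skip
[3] flags=0010 MI?F → skip
[4] flags=1001 → (cmp)
[5] flags=1001 LE?F → skip
[6] flags=1001 NE?T → r5=0x15
[7] flags=1001 HI?F → skip

EXEC = [1,6]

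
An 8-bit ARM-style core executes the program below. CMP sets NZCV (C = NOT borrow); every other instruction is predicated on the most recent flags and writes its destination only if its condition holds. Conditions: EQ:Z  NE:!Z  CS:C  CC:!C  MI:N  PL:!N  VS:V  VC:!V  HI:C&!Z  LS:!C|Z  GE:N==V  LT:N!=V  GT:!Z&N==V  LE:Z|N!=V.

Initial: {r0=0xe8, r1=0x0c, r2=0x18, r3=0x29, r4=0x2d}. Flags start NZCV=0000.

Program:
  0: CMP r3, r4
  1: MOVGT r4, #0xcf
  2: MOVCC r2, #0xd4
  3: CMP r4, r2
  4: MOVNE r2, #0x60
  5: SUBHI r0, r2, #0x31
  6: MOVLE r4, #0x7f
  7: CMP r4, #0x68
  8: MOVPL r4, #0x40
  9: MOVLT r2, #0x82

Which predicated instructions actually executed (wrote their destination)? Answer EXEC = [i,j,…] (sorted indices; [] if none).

[0] flags=1000 → (cmp)
[1] flags=1000 GT?F → skip
[2] flags=1000 CC?T → r2=0xd4
[3] flags=0000 → (cmp)
[4] flags=0000 NE?T → r2=0x60
[5] flags=0000 HI?F → skip
[6] flags=0000 LE?F → skip
[7] flags=1000 → (cmp)
[8] flags=1000 PL?F → skip
[9] flags=1000 LT?T → r2=0x82

EXEC = [2,4,9]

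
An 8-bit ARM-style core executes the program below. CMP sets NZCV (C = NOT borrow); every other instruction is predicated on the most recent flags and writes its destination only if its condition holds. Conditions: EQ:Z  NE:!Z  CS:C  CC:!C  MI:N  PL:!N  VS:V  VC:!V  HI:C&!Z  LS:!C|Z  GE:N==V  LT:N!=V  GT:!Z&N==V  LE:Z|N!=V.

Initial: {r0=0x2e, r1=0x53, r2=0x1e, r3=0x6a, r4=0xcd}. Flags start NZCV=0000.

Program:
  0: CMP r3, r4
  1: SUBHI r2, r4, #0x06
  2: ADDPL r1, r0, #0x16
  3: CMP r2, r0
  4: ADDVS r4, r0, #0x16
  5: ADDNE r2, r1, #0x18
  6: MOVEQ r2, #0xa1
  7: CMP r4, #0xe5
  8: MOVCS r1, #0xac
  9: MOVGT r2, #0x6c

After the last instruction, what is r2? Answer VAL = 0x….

0: ✓ CMP  NZCV=1001
1: · SUBHI
2: · ADDPL
3: ✓ CMP  NZCV=1000
4: · ADDVS
5: ✓ ADDNE  r2←0x6b
6: · MOVEQ
7: ✓ CMP  NZCV=1000
8: · MOVCS
9: · MOVGT

VAL = 0x6b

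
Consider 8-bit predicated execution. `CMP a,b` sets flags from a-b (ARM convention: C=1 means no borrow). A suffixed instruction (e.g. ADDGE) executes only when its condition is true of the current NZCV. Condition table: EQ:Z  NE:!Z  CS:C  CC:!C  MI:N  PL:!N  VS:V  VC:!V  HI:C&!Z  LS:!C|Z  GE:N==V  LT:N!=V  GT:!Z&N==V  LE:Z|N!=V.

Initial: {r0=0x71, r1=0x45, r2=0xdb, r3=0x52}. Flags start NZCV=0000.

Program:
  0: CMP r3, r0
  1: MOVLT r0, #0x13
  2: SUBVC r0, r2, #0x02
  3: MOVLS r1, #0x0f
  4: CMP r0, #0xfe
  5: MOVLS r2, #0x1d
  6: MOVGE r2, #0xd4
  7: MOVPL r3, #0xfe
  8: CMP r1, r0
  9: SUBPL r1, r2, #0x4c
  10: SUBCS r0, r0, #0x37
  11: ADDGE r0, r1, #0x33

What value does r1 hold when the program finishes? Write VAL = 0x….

VAL = 0xd1

[0] flags=1000 → (cmp)
[1] flags=1000 LT?T → r0=0x13
[2] flags=1000 VC?T → r0=0xd9
[3] flags=1000 LS?T → r1=0x0f
[4] flags=1000 → (cmp)
[5] flags=1000 LS?T → r2=0x1d
[6] flags=1000 GE?F → skip
[7] flags=1000 PL?F → skip
[8] flags=0000 → (cmp)
[9] flags=0000 PL?T → r1=0xd1
[10] flags=0000 CS?F → skip
[11] flags=0000 GE?T → r0=0x04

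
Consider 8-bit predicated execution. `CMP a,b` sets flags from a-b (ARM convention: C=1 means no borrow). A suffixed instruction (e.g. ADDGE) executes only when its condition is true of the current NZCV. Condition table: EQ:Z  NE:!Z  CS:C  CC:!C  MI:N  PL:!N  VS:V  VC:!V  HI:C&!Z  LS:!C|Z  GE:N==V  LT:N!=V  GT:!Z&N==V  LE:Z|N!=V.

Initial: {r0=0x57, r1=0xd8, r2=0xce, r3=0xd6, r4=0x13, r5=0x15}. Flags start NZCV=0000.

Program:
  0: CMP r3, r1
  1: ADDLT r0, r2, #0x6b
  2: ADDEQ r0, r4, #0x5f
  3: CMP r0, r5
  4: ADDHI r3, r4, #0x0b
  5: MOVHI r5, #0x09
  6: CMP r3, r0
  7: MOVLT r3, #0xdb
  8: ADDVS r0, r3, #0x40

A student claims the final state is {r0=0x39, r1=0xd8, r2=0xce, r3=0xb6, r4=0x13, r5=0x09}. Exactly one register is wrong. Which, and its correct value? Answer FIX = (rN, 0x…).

FIX = (r3, 0xdb)

[0] flags=1000 → (cmp)
[1] flags=1000 LT?T → r0=0x39
[2] flags=1000 EQ?F → skip
[3] flags=0010 → (cmp)
[4] flags=0010 HI?T → r3=0x1e
[5] flags=0010 HI?T → r5=0x09
[6] flags=1000 → (cmp)
[7] flags=1000 LT?T → r3=0xdb
[8] flags=1000 VS?F → skip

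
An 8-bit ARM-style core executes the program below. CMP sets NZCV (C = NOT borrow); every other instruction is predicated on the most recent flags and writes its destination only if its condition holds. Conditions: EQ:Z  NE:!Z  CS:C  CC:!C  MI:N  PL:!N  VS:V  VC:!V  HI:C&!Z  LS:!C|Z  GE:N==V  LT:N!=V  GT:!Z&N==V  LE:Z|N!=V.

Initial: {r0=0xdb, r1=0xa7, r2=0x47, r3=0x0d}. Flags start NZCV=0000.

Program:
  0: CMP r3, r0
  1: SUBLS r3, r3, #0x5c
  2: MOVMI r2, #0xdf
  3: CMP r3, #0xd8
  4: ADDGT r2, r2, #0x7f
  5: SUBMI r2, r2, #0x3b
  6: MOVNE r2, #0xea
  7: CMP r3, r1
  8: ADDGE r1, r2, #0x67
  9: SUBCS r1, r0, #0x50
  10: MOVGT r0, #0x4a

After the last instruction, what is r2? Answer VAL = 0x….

VAL = 0xea

0: ✓ CMP  NZCV=0000
1: ✓ SUBLS  r3←0xb1
2: · MOVMI
3: ✓ CMP  NZCV=1000
4: · ADDGT
5: ✓ SUBMI  r2←0x0c
6: ✓ MOVNE  r2←0xea
7: ✓ CMP  NZCV=0010
8: ✓ ADDGE  r1←0x51
9: ✓ SUBCS  r1←0x8b
10: ✓ MOVGT  r0←0x4a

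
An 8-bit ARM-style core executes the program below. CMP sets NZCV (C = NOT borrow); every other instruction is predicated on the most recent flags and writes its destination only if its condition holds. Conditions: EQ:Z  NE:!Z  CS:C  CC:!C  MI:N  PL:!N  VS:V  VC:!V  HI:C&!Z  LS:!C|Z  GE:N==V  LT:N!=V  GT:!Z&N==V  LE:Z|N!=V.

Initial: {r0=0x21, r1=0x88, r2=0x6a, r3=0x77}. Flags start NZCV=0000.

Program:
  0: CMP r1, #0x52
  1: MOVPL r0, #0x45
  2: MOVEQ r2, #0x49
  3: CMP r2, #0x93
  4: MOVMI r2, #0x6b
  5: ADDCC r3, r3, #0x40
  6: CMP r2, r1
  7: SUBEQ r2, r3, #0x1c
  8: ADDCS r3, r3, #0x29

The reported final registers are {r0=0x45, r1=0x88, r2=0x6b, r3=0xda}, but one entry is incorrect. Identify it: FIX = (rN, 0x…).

FIX = (r3, 0xb7)

[0] flags=0011 → (cmp)
[1] flags=0011 PL?T → r0=0x45
[2] flags=0011 EQ?F → skip
[3] flags=1001 → (cmp)
[4] flags=1001 MI?T → r2=0x6b
[5] flags=1001 CC?T → r3=0xb7
[6] flags=1001 → (cmp)
[7] flags=1001 EQ?F → skip
[8] flags=1001 CS?F → skip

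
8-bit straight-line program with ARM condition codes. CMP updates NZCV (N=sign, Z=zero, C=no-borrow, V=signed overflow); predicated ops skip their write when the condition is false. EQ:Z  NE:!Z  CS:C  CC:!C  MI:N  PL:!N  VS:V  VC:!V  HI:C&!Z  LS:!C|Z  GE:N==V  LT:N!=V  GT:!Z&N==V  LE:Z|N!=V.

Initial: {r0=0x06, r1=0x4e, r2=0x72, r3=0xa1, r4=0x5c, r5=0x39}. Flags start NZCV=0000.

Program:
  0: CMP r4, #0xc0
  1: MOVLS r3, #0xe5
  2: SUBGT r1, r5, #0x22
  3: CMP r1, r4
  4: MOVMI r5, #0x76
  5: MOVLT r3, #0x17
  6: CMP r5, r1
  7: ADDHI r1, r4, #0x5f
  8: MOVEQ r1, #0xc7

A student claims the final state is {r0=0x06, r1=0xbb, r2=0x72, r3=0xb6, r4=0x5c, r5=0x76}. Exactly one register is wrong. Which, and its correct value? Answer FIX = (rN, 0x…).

0: ✓ CMP  NZCV=1001
1: ✓ MOVLS  r3←0xe5
2: ✓ SUBGT  r1←0x17
3: ✓ CMP  NZCV=1000
4: ✓ MOVMI  r5←0x76
5: ✓ MOVLT  r3←0x17
6: ✓ CMP  NZCV=0010
7: ✓ ADDHI  r1←0xbb
8: · MOVEQ

FIX = (r3, 0x17)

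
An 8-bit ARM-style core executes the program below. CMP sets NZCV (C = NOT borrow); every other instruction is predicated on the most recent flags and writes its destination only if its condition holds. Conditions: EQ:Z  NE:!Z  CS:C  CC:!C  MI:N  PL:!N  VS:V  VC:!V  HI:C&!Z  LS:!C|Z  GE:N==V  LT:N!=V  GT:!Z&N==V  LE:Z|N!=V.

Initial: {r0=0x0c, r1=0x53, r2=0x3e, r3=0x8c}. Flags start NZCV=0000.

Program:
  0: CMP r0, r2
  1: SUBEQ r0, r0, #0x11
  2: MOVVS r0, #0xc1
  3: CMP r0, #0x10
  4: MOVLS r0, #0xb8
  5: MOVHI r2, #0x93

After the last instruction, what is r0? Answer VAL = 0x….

0: ✓ CMP  NZCV=1000
1: · SUBEQ
2: · MOVVS
3: ✓ CMP  NZCV=1000
4: ✓ MOVLS  r0←0xb8
5: · MOVHI

VAL = 0xb8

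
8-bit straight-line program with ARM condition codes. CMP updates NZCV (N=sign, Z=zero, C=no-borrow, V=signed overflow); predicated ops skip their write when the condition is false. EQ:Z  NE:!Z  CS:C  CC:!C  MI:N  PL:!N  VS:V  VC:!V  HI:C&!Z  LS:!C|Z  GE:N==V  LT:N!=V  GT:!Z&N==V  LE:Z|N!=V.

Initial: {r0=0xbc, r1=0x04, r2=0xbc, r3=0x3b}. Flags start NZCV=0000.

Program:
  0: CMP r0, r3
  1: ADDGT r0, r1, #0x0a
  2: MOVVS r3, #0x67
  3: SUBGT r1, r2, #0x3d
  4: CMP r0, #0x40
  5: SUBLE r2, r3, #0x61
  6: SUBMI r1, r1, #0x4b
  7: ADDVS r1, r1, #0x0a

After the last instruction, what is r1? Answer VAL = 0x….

VAL = 0x0e

[0] flags=1010 → (cmp)
[1] flags=1010 GT?F → skip
[2] flags=1010 VS?F → skip
[3] flags=1010 GT?F → skip
[4] flags=0011 → (cmp)
[5] flags=0011 LE?T → r2=0xda
[6] flags=0011 MI?F → skip
[7] flags=0011 VS?T → r1=0x0e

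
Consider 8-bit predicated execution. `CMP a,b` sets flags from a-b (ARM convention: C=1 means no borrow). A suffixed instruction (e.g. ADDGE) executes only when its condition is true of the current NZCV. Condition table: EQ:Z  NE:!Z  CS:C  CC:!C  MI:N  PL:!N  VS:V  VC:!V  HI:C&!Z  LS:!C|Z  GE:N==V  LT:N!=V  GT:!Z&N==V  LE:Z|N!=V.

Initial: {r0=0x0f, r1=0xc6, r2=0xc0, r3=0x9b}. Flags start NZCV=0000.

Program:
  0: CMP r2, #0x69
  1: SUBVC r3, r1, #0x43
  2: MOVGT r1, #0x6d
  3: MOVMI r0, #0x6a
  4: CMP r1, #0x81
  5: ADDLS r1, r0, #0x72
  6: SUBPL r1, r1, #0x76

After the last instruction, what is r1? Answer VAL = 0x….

[0] flags=0011 → (cmp)
[1] flags=0011 VC?F → skip
[2] flags=0011 GT?F → skip
[3] flags=0011 MI?F → skip
[4] flags=0010 → (cmp)
[5] flags=0010 LS?F → skip
[6] flags=0010 PL?T → r1=0x50

VAL = 0x50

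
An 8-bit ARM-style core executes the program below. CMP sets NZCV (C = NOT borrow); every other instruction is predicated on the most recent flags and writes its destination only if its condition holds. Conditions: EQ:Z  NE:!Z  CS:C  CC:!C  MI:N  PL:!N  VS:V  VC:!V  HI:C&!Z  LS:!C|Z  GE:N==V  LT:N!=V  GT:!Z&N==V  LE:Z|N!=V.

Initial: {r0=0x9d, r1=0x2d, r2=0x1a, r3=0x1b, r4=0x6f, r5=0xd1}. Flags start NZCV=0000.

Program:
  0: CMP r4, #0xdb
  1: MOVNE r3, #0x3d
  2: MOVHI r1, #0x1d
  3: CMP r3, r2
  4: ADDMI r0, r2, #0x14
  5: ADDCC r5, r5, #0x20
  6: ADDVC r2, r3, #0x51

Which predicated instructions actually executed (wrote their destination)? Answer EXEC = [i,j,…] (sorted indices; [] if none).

EXEC = [1,6]

[0] flags=1001 → (cmp)
[1] flags=1001 NE?T → r3=0x3d
[2] flags=1001 HI?F → skip
[3] flags=0010 → (cmp)
[4] flags=0010 MI?F → skip
[5] flags=0010 CC?F → skip
[6] flags=0010 VC?T → r2=0x8e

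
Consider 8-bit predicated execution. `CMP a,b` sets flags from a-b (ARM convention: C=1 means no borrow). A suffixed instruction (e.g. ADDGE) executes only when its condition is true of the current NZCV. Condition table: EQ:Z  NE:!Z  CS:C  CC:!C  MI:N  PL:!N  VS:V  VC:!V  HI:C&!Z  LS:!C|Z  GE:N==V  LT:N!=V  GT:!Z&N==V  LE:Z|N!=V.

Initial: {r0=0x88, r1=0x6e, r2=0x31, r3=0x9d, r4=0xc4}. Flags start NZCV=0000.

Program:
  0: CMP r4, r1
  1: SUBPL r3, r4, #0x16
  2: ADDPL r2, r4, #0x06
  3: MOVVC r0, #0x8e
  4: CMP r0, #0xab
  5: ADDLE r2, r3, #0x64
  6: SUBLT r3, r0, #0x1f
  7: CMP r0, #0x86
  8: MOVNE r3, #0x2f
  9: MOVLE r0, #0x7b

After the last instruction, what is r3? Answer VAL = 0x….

VAL = 0x2f

[0] flags=0011 → (cmp)
[1] flags=0011 PL?T → r3=0xae
[2] flags=0011 PL?T → r2=0xca
[3] flags=0011 VC?F → skip
[4] flags=1000 → (cmp)
[5] flags=1000 LE?T → r2=0x12
[6] flags=1000 LT?T → r3=0x69
[7] flags=0010 → (cmp)
[8] flags=0010 NE?T → r3=0x2f
[9] flags=0010 LE?F → skip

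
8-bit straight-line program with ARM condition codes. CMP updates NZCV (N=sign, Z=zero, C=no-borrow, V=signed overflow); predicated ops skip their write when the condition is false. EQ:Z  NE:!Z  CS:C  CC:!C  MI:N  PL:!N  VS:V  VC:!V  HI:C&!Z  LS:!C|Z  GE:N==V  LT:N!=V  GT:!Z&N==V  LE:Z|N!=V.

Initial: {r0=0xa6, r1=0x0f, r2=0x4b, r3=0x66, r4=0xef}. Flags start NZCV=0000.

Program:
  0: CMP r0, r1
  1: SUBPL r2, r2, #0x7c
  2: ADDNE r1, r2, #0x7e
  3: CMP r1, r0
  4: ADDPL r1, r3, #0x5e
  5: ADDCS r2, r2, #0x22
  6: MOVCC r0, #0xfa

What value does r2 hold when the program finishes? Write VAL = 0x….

VAL = 0x6d

[0] flags=1010 → (cmp)
[1] flags=1010 PL?F → skip
[2] flags=1010 NE?T → r1=0xc9
[3] flags=0010 → (cmp)
[4] flags=0010 PL?T → r1=0xc4
[5] flags=0010 CS?T → r2=0x6d
[6] flags=0010 CC?F → skip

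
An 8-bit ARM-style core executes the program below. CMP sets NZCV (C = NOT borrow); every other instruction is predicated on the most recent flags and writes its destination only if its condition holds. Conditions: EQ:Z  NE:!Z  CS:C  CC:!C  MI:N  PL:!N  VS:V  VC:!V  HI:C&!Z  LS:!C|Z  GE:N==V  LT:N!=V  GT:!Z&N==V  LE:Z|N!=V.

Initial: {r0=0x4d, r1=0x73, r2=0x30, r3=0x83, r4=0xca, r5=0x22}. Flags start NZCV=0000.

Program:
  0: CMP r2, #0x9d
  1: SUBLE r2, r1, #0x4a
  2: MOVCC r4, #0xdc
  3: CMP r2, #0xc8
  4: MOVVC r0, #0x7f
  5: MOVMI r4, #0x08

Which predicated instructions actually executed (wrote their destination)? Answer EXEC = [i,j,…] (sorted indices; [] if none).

[0] flags=1001 → (cmp)
[1] flags=1001 LE?F → skip
[2] flags=1001 CC?T → r4=0xdc
[3] flags=0000 → (cmp)
[4] flags=0000 VC?T → r0=0x7f
[5] flags=0000 MI?F → skip

EXEC = [2,4]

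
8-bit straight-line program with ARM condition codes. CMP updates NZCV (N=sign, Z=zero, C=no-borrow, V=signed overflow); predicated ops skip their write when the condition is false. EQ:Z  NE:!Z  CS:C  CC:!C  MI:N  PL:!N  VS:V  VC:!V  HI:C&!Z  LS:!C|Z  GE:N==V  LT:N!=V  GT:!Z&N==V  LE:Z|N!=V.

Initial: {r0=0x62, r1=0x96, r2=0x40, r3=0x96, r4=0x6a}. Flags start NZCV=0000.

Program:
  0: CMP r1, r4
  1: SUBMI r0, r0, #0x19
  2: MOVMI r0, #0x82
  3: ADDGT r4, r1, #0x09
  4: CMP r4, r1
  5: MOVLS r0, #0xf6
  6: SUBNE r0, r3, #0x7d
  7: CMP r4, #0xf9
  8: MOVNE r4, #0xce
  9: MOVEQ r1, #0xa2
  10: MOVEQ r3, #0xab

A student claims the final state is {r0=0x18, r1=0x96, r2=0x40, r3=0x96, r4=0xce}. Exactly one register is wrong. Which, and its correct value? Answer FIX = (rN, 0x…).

FIX = (r0, 0x19)

[0] flags=0011 → (cmp)
[1] flags=0011 MI?F → skip
[2] flags=0011 MI?F → skip
[3] flags=0011 GT?F → skip
[4] flags=1001 → (cmp)
[5] flags=1001 LS?T → r0=0xf6
[6] flags=1001 NE?T → r0=0x19
[7] flags=0000 → (cmp)
[8] flags=0000 NE?T → r4=0xce
[9] flags=0000 EQ?F → skip
[10] flags=0000 EQ?F → skip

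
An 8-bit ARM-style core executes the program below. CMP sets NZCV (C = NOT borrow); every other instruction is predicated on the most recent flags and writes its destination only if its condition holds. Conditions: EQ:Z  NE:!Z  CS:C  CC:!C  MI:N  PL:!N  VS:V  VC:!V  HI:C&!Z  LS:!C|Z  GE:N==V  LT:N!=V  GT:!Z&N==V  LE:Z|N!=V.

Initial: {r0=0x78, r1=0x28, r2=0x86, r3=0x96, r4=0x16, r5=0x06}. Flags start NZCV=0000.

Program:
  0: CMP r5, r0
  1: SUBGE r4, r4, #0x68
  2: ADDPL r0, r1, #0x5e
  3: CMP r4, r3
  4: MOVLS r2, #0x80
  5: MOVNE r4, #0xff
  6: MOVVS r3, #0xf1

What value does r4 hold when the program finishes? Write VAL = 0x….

VAL = 0xff

[0] flags=1000 → (cmp)
[1] flags=1000 GE?F → skip
[2] flags=1000 PL?F → skip
[3] flags=1001 → (cmp)
[4] flags=1001 LS?T → r2=0x80
[5] flags=1001 NE?T → r4=0xff
[6] flags=1001 VS?T → r3=0xf1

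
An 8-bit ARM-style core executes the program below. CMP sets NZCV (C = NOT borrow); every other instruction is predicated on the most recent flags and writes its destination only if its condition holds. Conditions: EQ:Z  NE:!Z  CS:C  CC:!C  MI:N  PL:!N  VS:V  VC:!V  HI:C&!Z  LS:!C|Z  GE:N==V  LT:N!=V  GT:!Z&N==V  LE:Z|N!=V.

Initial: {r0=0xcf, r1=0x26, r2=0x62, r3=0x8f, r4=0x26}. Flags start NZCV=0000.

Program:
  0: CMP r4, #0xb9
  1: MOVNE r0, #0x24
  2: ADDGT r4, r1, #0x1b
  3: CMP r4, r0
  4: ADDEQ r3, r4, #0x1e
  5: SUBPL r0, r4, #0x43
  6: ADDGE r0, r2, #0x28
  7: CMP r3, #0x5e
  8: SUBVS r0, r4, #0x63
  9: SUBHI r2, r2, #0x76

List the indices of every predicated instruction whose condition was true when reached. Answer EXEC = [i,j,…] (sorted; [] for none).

EXEC = [1,2,5,6,8,9]

0: ✓ CMP  NZCV=0000
1: ✓ MOVNE  r0←0x24
2: ✓ ADDGT  r4←0x41
3: ✓ CMP  NZCV=0010
4: · ADDEQ
5: ✓ SUBPL  r0←0xfe
6: ✓ ADDGE  r0←0x8a
7: ✓ CMP  NZCV=0011
8: ✓ SUBVS  r0←0xde
9: ✓ SUBHI  r2←0xec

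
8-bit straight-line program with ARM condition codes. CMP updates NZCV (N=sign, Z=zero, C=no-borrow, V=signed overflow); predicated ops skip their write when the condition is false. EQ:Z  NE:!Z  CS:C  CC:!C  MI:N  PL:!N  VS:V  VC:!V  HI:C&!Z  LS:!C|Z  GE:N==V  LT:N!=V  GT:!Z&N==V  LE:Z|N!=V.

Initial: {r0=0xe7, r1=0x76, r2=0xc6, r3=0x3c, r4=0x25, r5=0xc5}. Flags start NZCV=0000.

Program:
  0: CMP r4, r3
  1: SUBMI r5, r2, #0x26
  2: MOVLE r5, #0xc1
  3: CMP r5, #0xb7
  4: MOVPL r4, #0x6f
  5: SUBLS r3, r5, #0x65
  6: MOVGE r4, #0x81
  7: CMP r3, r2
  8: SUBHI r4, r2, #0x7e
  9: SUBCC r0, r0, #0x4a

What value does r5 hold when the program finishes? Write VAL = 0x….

VAL = 0xc1

[0] flags=1000 → (cmp)
[1] flags=1000 MI?T → r5=0xa0
[2] flags=1000 LE?T → r5=0xc1
[3] flags=0010 → (cmp)
[4] flags=0010 PL?T → r4=0x6f
[5] flags=0010 LS?F → skip
[6] flags=0010 GE?T → r4=0x81
[7] flags=0000 → (cmp)
[8] flags=0000 HI?F → skip
[9] flags=0000 CC?T → r0=0x9d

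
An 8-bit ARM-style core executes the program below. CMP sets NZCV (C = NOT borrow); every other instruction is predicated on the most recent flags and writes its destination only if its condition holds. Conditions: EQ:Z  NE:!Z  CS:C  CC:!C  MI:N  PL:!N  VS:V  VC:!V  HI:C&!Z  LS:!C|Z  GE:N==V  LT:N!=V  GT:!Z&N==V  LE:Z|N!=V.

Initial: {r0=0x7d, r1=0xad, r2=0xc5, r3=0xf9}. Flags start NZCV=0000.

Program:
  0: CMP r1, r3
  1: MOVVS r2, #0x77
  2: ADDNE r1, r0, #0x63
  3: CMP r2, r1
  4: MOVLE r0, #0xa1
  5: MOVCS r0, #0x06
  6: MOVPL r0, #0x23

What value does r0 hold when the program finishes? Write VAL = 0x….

[0] flags=1000 → (cmp)
[1] flags=1000 VS?F → skip
[2] flags=1000 NE?T → r1=0xe0
[3] flags=1000 → (cmp)
[4] flags=1000 LE?T → r0=0xa1
[5] flags=1000 CS?F → skip
[6] flags=1000 PL?F → skip

VAL = 0xa1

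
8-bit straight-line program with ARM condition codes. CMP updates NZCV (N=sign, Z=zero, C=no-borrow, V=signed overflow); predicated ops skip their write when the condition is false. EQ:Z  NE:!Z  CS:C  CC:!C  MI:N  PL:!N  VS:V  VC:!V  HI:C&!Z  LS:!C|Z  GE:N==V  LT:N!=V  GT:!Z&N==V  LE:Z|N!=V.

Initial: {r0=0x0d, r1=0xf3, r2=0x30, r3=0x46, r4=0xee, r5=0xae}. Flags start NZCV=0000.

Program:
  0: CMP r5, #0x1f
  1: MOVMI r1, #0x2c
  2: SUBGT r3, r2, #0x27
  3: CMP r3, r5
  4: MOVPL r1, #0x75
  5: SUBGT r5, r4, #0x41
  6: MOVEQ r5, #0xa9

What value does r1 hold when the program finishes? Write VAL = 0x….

0: ✓ CMP  NZCV=1010
1: ✓ MOVMI  r1←0x2c
2: · SUBGT
3: ✓ CMP  NZCV=1001
4: · MOVPL
5: ✓ SUBGT  r5←0xad
6: · MOVEQ

VAL = 0x2c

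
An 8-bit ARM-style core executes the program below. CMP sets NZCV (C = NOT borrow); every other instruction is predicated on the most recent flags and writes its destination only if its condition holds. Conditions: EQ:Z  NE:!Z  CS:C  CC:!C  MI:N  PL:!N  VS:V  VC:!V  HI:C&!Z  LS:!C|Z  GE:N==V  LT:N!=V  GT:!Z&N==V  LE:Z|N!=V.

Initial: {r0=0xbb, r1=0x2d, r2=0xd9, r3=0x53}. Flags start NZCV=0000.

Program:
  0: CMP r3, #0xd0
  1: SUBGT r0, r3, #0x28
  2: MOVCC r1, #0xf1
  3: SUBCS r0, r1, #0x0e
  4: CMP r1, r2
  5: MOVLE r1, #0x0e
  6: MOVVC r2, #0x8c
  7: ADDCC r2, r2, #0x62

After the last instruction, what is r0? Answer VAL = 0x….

0: ✓ CMP  NZCV=1001
1: ✓ SUBGT  r0←0x2b
2: ✓ MOVCC  r1←0xf1
3: · SUBCS
4: ✓ CMP  NZCV=0010
5: · MOVLE
6: ✓ MOVVC  r2←0x8c
7: · ADDCC

VAL = 0x2b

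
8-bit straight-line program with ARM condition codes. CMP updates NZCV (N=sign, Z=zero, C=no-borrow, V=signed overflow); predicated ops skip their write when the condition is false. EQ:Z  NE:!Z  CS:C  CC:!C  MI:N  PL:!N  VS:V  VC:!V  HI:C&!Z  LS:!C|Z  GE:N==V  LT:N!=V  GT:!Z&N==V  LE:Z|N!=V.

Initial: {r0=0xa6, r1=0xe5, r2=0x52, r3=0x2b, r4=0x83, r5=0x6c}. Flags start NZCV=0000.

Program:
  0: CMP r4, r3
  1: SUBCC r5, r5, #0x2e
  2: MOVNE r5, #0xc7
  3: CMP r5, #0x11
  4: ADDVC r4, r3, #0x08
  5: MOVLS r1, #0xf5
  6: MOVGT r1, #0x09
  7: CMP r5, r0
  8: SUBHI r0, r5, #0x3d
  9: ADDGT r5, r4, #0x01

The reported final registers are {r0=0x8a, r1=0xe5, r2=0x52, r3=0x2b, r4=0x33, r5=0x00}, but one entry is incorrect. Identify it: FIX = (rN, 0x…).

0: ✓ CMP  NZCV=0011
1: · SUBCC
2: ✓ MOVNE  r5←0xc7
3: ✓ CMP  NZCV=1010
4: ✓ ADDVC  r4←0x33
5: · MOVLS
6: · MOVGT
7: ✓ CMP  NZCV=0010
8: ✓ SUBHI  r0←0x8a
9: ✓ ADDGT  r5←0x34

FIX = (r5, 0x34)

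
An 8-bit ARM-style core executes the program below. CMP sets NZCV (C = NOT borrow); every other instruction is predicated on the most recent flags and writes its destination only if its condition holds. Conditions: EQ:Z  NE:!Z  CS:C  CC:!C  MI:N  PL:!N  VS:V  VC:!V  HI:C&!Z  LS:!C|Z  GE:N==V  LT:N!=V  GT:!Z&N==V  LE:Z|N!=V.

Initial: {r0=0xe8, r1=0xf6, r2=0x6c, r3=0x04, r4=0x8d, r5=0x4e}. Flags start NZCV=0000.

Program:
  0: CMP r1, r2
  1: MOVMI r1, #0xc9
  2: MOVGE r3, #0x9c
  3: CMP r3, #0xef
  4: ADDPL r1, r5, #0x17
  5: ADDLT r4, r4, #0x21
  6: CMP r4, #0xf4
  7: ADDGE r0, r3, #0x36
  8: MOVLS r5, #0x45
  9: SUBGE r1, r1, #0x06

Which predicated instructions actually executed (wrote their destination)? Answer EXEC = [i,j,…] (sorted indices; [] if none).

EXEC = [1,4,8]

[0] flags=1010 → (cmp)
[1] flags=1010 MI?T → r1=0xc9
[2] flags=1010 GE?F → skip
[3] flags=0000 → (cmp)
[4] flags=0000 PL?T → r1=0x65
[5] flags=0000 LT?F → skip
[6] flags=1000 → (cmp)
[7] flags=1000 GE?F → skip
[8] flags=1000 LS?T → r5=0x45
[9] flags=1000 GE?F → skip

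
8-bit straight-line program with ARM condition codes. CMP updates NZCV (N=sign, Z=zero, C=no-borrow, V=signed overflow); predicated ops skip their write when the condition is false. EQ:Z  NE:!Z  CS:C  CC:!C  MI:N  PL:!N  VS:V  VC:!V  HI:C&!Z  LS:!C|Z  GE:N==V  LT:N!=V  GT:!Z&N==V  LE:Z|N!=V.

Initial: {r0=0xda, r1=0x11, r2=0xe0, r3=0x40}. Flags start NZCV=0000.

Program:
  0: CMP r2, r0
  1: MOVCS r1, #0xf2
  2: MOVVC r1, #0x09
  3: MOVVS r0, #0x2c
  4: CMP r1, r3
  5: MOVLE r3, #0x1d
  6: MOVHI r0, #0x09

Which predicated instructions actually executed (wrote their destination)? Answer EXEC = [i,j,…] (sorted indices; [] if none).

EXEC = [1,2,5]

[0] flags=0010 → (cmp)
[1] flags=0010 CS?T → r1=0xf2
[2] flags=0010 VC?T → r1=0x09
[3] flags=0010 VS?F → skip
[4] flags=1000 → (cmp)
[5] flags=1000 LE?T → r3=0x1d
[6] flags=1000 HI?F → skip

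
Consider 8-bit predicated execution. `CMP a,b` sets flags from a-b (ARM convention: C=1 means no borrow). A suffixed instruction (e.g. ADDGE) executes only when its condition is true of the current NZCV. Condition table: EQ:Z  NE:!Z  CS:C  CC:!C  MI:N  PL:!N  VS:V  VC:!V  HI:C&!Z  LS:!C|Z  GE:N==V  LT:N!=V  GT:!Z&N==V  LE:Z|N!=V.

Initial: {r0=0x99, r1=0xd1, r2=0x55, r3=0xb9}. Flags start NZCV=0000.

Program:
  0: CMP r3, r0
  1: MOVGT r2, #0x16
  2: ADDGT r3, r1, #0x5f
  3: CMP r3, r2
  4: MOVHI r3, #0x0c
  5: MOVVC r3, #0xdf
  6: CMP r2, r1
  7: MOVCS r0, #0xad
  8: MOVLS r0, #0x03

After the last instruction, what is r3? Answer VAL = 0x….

[0] flags=0010 → (cmp)
[1] flags=0010 GT?T → r2=0x16
[2] flags=0010 GT?T → r3=0x30
[3] flags=0010 → (cmp)
[4] flags=0010 HI?T → r3=0x0c
[5] flags=0010 VC?T → r3=0xdf
[6] flags=0000 → (cmp)
[7] flags=0000 CS?F → skip
[8] flags=0000 LS?T → r0=0x03

VAL = 0xdf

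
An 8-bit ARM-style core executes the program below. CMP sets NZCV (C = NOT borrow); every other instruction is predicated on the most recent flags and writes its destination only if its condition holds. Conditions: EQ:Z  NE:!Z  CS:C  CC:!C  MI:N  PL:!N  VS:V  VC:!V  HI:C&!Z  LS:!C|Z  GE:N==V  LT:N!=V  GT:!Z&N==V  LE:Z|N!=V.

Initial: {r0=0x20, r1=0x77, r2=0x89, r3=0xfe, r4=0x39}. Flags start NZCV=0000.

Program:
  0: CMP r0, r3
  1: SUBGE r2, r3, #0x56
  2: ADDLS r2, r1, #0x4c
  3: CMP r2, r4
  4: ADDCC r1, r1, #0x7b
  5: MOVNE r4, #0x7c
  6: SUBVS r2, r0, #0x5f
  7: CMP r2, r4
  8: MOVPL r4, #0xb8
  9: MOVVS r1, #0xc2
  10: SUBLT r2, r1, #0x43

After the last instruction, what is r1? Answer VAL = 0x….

VAL = 0xc2

[0] flags=0000 → (cmp)
[1] flags=0000 GE?T → r2=0xa8
[2] flags=0000 LS?T → r2=0xc3
[3] flags=1010 → (cmp)
[4] flags=1010 CC?F → skip
[5] flags=1010 NE?T → r4=0x7c
[6] flags=1010 VS?F → skip
[7] flags=0011 → (cmp)
[8] flags=0011 PL?T → r4=0xb8
[9] flags=0011 VS?T → r1=0xc2
[10] flags=0011 LT?T → r2=0x7f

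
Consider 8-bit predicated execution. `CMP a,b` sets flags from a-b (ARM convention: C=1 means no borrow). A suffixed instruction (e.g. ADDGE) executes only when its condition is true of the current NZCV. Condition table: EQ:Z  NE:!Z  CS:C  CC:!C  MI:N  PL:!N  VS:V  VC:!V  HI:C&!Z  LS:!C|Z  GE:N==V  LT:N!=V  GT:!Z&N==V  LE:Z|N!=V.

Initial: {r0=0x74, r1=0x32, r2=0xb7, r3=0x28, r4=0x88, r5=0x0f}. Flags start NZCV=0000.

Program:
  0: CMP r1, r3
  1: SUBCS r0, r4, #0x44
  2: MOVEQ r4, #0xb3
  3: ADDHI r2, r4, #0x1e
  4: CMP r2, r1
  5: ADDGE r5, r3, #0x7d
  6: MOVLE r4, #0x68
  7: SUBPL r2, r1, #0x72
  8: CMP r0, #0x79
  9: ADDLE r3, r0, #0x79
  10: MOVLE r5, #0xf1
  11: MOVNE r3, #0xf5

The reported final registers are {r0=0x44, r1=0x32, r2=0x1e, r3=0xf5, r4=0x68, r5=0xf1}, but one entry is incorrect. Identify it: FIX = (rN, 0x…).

FIX = (r2, 0xc0)

[0] flags=0010 → (cmp)
[1] flags=0010 CS?T → r0=0x44
[2] flags=0010 EQ?F → skip
[3] flags=0010 HI?T → r2=0xa6
[4] flags=0011 → (cmp)
[5] flags=0011 GE?F → skip
[6] flags=0011 LE?T → r4=0x68
[7] flags=0011 PL?T → r2=0xc0
[8] flags=1000 → (cmp)
[9] flags=1000 LE?T → r3=0xbd
[10] flags=1000 LE?T → r5=0xf1
[11] flags=1000 NE?T → r3=0xf5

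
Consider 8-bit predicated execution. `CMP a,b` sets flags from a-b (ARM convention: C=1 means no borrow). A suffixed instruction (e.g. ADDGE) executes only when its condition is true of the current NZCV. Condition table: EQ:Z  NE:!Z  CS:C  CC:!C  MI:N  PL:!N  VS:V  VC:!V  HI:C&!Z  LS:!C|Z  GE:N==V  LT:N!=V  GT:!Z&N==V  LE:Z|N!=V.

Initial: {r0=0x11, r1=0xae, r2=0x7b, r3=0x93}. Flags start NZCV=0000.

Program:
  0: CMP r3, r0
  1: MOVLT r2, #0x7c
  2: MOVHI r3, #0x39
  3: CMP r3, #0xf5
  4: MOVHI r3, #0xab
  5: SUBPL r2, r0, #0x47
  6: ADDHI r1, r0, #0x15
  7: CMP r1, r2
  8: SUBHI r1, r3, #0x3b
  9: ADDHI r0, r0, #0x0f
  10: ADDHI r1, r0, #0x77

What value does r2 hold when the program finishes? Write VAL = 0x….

[0] flags=1010 → (cmp)
[1] flags=1010 LT?T → r2=0x7c
[2] flags=1010 HI?T → r3=0x39
[3] flags=0000 → (cmp)
[4] flags=0000 HI?F → skip
[5] flags=0000 PL?T → r2=0xca
[6] flags=0000 HI?F → skip
[7] flags=1000 → (cmp)
[8] flags=1000 HI?F → skip
[9] flags=1000 HI?F → skip
[10] flags=1000 HI?F → skip

VAL = 0xca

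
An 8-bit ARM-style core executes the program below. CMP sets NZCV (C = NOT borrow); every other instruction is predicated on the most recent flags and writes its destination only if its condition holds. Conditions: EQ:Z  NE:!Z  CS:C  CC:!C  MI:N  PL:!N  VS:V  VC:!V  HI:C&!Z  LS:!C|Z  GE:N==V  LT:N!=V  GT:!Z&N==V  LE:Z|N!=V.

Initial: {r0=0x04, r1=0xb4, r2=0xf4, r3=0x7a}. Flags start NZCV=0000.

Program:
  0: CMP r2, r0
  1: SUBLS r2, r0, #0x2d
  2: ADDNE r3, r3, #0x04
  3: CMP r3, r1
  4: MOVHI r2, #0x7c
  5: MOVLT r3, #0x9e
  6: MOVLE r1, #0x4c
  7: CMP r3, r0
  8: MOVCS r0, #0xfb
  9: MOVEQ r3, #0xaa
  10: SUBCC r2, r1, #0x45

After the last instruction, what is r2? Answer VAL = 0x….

VAL = 0xf4

0: ✓ CMP  NZCV=1010
1: · SUBLS
2: ✓ ADDNE  r3←0x7e
3: ✓ CMP  NZCV=1001
4: · MOVHI
5: · MOVLT
6: · MOVLE
7: ✓ CMP  NZCV=0010
8: ✓ MOVCS  r0←0xfb
9: · MOVEQ
10: · SUBCC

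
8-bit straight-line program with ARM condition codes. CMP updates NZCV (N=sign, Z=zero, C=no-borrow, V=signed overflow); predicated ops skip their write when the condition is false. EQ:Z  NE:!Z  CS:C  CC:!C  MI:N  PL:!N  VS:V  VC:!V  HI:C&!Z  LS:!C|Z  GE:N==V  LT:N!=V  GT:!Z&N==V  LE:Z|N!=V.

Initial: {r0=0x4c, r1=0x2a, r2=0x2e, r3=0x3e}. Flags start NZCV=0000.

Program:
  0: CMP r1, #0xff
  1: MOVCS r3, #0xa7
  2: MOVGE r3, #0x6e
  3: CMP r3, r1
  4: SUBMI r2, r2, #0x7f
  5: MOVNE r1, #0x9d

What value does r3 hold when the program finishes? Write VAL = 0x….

VAL = 0x6e

0: ✓ CMP  NZCV=0000
1: · MOVCS
2: ✓ MOVGE  r3←0x6e
3: ✓ CMP  NZCV=0010
4: · SUBMI
5: ✓ MOVNE  r1←0x9d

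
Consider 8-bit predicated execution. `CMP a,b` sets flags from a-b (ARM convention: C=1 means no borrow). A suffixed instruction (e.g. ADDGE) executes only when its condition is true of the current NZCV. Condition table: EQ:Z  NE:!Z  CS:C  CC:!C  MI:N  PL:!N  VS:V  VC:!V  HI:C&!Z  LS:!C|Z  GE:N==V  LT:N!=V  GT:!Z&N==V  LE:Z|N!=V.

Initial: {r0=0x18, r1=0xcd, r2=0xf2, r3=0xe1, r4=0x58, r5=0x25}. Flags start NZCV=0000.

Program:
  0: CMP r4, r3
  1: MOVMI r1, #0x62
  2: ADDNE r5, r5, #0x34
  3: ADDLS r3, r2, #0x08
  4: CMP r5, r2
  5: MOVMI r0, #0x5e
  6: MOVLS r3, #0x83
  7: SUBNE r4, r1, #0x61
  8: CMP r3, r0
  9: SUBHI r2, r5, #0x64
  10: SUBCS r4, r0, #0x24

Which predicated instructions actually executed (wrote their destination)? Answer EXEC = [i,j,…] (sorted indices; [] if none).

EXEC = [2,3,6,7,9,10]

[0] flags=0000 → (cmp)
[1] flags=0000 MI?F → skip
[2] flags=0000 NE?T → r5=0x59
[3] flags=0000 LS?T → r3=0xfa
[4] flags=0000 → (cmp)
[5] flags=0000 MI?F → skip
[6] flags=0000 LS?T → r3=0x83
[7] flags=0000 NE?T → r4=0x6c
[8] flags=0011 → (cmp)
[9] flags=0011 HI?T → r2=0xf5
[10] flags=0011 CS?T → r4=0xf4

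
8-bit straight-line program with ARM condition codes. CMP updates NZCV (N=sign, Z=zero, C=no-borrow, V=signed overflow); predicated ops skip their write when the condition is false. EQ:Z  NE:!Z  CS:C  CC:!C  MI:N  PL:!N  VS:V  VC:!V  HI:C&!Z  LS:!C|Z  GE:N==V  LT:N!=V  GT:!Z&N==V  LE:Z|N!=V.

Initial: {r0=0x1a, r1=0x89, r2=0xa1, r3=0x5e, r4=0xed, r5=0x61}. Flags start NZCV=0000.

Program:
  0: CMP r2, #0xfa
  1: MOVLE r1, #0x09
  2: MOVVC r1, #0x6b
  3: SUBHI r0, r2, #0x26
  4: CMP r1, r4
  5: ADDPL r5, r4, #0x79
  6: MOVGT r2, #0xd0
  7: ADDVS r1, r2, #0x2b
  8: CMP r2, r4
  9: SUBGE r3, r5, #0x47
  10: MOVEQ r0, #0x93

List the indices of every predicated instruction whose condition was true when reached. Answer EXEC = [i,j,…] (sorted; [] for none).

0: ✓ CMP  NZCV=1000
1: ✓ MOVLE  r1←0x09
2: ✓ MOVVC  r1←0x6b
3: · SUBHI
4: ✓ CMP  NZCV=0000
5: ✓ ADDPL  r5←0x66
6: ✓ MOVGT  r2←0xd0
7: · ADDVS
8: ✓ CMP  NZCV=1000
9: · SUBGE
10: · MOVEQ

EXEC = [1,2,5,6]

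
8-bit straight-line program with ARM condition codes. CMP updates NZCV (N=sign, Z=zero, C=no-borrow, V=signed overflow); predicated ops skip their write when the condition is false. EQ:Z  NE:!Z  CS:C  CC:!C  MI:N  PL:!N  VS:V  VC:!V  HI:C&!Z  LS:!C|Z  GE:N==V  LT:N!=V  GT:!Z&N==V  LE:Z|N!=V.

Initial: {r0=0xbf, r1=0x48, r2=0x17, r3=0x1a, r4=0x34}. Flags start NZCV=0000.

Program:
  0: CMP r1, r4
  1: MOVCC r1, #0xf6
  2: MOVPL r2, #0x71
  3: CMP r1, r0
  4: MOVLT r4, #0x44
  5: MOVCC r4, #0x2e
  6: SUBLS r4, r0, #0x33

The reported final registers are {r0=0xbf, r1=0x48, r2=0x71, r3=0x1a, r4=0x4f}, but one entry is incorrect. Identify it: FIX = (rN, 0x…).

FIX = (r4, 0x8c)

[0] flags=0010 → (cmp)
[1] flags=0010 CC?F → skip
[2] flags=0010 PL?T → r2=0x71
[3] flags=1001 → (cmp)
[4] flags=1001 LT?F → skip
[5] flags=1001 CC?T → r4=0x2e
[6] flags=1001 LS?T → r4=0x8c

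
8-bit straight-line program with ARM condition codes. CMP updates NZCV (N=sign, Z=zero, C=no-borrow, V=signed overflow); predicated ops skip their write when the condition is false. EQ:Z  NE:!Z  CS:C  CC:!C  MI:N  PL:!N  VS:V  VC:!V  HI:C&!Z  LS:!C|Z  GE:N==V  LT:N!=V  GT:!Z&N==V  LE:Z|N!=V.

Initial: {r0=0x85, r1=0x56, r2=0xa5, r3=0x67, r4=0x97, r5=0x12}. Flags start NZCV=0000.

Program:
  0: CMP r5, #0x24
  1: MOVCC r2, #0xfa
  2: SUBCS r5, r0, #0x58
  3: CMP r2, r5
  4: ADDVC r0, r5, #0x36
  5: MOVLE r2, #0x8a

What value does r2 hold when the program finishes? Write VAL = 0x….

0: ✓ CMP  NZCV=1000
1: ✓ MOVCC  r2←0xfa
2: · SUBCS
3: ✓ CMP  NZCV=1010
4: ✓ ADDVC  r0←0x48
5: ✓ MOVLE  r2←0x8a

VAL = 0x8a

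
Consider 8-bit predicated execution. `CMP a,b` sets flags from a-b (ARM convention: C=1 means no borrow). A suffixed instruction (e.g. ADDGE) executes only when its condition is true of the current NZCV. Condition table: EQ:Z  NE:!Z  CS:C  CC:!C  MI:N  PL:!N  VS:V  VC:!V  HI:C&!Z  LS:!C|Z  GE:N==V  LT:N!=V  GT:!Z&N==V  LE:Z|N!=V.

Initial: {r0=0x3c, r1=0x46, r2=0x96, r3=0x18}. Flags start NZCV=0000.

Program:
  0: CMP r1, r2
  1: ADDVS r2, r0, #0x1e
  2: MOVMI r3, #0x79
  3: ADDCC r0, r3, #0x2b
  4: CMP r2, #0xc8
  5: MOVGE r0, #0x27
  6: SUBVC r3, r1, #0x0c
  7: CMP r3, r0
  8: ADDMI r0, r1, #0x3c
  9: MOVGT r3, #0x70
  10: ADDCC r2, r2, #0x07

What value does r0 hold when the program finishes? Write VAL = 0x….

0: ✓ CMP  NZCV=1001
1: ✓ ADDVS  r2←0x5a
2: ✓ MOVMI  r3←0x79
3: ✓ ADDCC  r0←0xa4
4: ✓ CMP  NZCV=1001
5: ✓ MOVGE  r0←0x27
6: · SUBVC
7: ✓ CMP  NZCV=0010
8: · ADDMI
9: ✓ MOVGT  r3←0x70
10: · ADDCC

VAL = 0x27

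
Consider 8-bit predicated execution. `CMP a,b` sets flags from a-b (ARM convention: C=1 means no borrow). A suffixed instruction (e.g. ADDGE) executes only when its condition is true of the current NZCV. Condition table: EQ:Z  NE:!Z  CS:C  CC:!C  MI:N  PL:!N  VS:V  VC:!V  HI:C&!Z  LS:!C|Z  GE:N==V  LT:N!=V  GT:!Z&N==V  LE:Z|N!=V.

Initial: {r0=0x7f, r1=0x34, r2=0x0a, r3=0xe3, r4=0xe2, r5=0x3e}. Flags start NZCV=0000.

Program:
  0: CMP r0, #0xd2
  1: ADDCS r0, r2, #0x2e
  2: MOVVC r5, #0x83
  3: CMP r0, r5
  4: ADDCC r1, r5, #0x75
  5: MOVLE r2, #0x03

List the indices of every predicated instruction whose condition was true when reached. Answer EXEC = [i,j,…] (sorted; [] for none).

EXEC = []

0: ✓ CMP  NZCV=1001
1: · ADDCS
2: · MOVVC
3: ✓ CMP  NZCV=0010
4: · ADDCC
5: · MOVLE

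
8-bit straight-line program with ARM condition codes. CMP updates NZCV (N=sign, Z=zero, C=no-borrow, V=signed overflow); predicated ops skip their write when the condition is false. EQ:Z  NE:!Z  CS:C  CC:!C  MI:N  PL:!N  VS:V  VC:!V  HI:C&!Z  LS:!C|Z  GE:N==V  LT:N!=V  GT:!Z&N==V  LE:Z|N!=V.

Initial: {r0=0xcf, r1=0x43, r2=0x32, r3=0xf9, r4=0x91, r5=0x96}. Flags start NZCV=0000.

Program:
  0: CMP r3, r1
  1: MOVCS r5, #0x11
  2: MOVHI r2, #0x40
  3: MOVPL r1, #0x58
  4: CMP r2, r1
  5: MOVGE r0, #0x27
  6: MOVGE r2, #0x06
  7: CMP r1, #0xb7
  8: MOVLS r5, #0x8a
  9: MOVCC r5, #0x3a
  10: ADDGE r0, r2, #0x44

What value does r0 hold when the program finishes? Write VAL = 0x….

0: ✓ CMP  NZCV=1010
1: ✓ MOVCS  r5←0x11
2: ✓ MOVHI  r2←0x40
3: · MOVPL
4: ✓ CMP  NZCV=1000
5: · MOVGE
6: · MOVGE
7: ✓ CMP  NZCV=1001
8: ✓ MOVLS  r5←0x8a
9: ✓ MOVCC  r5←0x3a
10: ✓ ADDGE  r0←0x84

VAL = 0x84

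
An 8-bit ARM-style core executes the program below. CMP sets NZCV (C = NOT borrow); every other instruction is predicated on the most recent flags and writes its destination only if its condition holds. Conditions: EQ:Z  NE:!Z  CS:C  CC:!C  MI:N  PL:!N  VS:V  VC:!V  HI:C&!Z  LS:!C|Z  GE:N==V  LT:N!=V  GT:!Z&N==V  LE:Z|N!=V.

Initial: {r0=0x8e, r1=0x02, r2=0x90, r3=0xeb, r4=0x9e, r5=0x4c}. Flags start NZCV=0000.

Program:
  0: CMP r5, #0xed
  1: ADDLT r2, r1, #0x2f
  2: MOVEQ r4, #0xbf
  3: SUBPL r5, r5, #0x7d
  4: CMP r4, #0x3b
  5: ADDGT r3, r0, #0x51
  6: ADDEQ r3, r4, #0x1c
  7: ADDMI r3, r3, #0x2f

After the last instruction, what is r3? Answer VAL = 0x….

VAL = 0xeb

[0] flags=0000 → (cmp)
[1] flags=0000 LT?F → skip
[2] flags=0000 EQ?F → skip
[3] flags=0000 PL?T → r5=0xcf
[4] flags=0011 → (cmp)
[5] flags=0011 GT?F → skip
[6] flags=0011 EQ?F → skip
[7] flags=0011 MI?F → skip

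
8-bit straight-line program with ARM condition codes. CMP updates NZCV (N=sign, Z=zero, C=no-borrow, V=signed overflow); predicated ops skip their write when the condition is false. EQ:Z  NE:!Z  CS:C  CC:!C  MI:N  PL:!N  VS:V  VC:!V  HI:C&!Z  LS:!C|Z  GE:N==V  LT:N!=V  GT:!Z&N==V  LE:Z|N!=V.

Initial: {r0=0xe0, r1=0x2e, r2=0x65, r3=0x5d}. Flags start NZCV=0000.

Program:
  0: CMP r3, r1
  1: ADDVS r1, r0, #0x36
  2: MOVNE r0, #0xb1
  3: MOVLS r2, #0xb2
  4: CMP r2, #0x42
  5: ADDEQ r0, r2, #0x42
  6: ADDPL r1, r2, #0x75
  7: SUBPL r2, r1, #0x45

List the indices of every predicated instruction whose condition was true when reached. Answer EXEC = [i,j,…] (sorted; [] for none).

[0] flags=0010 → (cmp)
[1] flags=0010 VS?F → skip
[2] flags=0010 NE?T → r0=0xb1
[3] flags=0010 LS?F → skip
[4] flags=0010 → (cmp)
[5] flags=0010 EQ?F → skip
[6] flags=0010 PL?T → r1=0xda
[7] flags=0010 PL?T → r2=0x95

EXEC = [2,6,7]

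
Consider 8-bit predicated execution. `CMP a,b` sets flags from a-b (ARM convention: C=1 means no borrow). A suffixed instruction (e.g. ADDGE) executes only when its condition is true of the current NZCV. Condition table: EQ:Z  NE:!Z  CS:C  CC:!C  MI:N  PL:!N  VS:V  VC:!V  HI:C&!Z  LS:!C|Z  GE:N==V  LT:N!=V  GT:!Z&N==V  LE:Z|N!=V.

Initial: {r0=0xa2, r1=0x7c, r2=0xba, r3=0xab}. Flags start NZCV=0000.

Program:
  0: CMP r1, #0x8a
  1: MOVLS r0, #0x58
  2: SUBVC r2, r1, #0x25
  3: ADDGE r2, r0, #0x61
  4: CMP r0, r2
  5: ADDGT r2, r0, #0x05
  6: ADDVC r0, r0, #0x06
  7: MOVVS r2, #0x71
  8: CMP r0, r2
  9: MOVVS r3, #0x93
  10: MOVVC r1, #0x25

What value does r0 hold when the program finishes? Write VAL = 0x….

[0] flags=1001 → (cmp)
[1] flags=1001 LS?T → r0=0x58
[2] flags=1001 VC?F → skip
[3] flags=1001 GE?T → r2=0xb9
[4] flags=1001 → (cmp)
[5] flags=1001 GT?T → r2=0x5d
[6] flags=1001 VC?F → skip
[7] flags=1001 VS?T → r2=0x71
[8] flags=1000 → (cmp)
[9] flags=1000 VS?F → skip
[10] flags=1000 VC?T → r1=0x25

VAL = 0x58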